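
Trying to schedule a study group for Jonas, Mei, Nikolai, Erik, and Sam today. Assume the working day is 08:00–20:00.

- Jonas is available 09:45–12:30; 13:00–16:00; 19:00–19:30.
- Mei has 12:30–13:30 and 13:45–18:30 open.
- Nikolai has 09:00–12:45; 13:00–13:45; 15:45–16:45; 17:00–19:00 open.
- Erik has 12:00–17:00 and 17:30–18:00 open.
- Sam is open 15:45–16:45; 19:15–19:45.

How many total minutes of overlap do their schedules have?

Jonas ∩ Mei: 13:00-13:30, 13:45-16:00.
Jonas ∩ Mei ∩ Nikolai: 13:00-13:30, 15:45-16:00.
Jonas ∩ Mei ∩ Nikolai ∩ Erik: 13:00-13:30, 15:45-16:00.
Jonas ∩ Mei ∩ Nikolai ∩ Erik ∩ Sam: 15:45-16:00.
That's a single block of 15 minutes.

15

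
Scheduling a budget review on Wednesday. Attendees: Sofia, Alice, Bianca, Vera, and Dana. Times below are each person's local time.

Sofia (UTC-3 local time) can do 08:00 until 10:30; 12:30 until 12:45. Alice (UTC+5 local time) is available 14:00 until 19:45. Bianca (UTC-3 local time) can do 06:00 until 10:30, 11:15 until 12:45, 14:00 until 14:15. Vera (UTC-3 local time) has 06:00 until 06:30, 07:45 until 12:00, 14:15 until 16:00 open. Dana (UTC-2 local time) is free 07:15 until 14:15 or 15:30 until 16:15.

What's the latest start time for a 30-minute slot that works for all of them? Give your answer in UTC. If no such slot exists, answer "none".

13:00

Sofia in UTC: 11:00-13:30, 15:30-15:45 (add 3h to convert from UTC-3).
Alice in UTC: 09:00-14:45 (subtract 5h to convert from UTC+5).
Bianca in UTC: 09:00-13:30, 14:15-15:45, 17:00-17:15 (add 3h to convert from UTC-3).
Vera in UTC: 09:00-09:30, 10:45-15:00, 17:15-19:00 (add 3h to convert from UTC-3).
Dana in UTC: 09:15-16:15, 17:30-18:15 (add 2h to convert from UTC-2).
Sofia ∩ Alice: 11:00-13:30.
Sofia ∩ Alice ∩ Bianca: 11:00-13:30.
Sofia ∩ Alice ∩ Bianca ∩ Vera: 11:00-13:30.
Sofia ∩ Alice ∩ Bianca ∩ Vera ∩ Dana: 11:00-13:30.
So the common availability across everyone is 11:00-13:30.
The last common window of at least 30 minutes is 11:00-13:30; a 30-minute meeting can start as late as 13:00 and still end by 13:30.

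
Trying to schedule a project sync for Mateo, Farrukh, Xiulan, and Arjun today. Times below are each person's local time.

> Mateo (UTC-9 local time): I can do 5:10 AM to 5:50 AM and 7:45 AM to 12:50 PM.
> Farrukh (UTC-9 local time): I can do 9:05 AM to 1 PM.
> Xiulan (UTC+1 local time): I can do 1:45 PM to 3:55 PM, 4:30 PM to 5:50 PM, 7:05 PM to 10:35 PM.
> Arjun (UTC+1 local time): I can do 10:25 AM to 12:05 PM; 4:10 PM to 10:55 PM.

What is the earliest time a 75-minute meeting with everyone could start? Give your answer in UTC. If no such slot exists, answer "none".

Mateo in UTC: 14:10-14:50, 16:45-21:50 (add 9h to convert from UTC-9).
Farrukh in UTC: 18:05-22:00 (add 9h to convert from UTC-9).
Xiulan in UTC: 12:45-14:55, 15:30-16:50, 18:05-21:35 (subtract 1h to convert from UTC+1).
Arjun in UTC: 09:25-11:05, 15:10-21:55 (subtract 1h to convert from UTC+1).
Mateo ∩ Farrukh: 18:05-21:50.
Mateo ∩ Farrukh ∩ Xiulan: 18:05-21:35.
Mateo ∩ Farrukh ∩ Xiulan ∩ Arjun: 18:05-21:35.
Those are the intersection windows.
The first common window of at least 75 minutes is 18:05-21:35, so the earliest start is 18:05.

18:05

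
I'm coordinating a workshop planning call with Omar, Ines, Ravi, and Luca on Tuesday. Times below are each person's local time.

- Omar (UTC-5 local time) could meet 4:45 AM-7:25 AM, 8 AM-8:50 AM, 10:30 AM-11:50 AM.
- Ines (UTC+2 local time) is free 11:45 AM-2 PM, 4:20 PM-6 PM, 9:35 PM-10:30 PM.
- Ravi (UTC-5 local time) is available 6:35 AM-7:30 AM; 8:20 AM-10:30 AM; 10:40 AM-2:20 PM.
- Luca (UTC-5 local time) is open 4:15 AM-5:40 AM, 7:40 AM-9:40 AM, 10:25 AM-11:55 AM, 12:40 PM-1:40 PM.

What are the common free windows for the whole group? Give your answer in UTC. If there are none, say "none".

15:40-16:00

Omar in UTC: 09:45-12:25, 13:00-13:50, 15:30-16:50 (add 5h to convert from UTC-5).
Ines in UTC: 09:45-12:00, 14:20-16:00, 19:35-20:30 (subtract 2h to convert from UTC+2).
Ravi in UTC: 11:35-12:30, 13:20-15:30, 15:40-19:20 (add 5h to convert from UTC-5).
Luca in UTC: 09:15-10:40, 12:40-14:40, 15:25-16:55, 17:40-18:40 (add 5h to convert from UTC-5).
Omar ∩ Ines: 09:45-12:00, 15:30-16:00.
Omar ∩ Ines ∩ Ravi: 11:35-12:00, 15:40-16:00.
Omar ∩ Ines ∩ Ravi ∩ Luca: 15:40-16:00.
So the common availability across everyone is 15:40-16:00.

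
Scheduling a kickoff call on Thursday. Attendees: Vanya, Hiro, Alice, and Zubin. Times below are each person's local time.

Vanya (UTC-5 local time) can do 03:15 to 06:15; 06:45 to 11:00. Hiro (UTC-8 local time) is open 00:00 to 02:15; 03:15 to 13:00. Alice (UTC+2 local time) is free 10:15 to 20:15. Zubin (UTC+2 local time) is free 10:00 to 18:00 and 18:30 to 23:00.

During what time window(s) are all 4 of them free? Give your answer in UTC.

Vanya in UTC: 08:15-11:15, 11:45-16:00 (add 5h to convert from UTC-5).
Hiro in UTC: 08:00-10:15, 11:15-21:00 (add 8h to convert from UTC-8).
Alice in UTC: 08:15-18:15 (subtract 2h to convert from UTC+2).
Zubin in UTC: 08:00-16:00, 16:30-21:00 (subtract 2h to convert from UTC+2).
Vanya ∩ Hiro: 08:15-10:15, 11:45-16:00.
Vanya ∩ Hiro ∩ Alice: 08:15-10:15, 11:45-16:00.
Vanya ∩ Hiro ∩ Alice ∩ Zubin: 08:15-10:15, 11:45-16:00.

08:15-10:15, 11:45-16:00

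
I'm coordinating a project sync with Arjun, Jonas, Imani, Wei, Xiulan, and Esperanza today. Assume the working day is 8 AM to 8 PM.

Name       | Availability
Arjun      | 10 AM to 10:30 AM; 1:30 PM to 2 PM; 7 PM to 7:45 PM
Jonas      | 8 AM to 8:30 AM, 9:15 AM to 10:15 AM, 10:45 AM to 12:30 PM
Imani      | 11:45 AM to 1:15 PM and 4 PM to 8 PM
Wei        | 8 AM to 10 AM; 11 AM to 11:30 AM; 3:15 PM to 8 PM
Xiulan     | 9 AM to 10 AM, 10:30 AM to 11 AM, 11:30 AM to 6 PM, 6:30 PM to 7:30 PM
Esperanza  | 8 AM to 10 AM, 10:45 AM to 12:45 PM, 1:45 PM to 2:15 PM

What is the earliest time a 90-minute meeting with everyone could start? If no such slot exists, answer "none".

none

Arjun ∩ Jonas: 10:00-10:15.
Arjun ∩ Jonas ∩ Imani: ∅.
Arjun ∩ Jonas ∩ Imani ∩ Wei: ∅.
Arjun ∩ Jonas ∩ Imani ∩ Wei ∩ Xiulan: ∅.
Arjun ∩ Jonas ∩ Imani ∩ Wei ∩ Xiulan ∩ Esperanza: ∅.
There is no time when everyone is free.
No common window is at least 90 minutes long.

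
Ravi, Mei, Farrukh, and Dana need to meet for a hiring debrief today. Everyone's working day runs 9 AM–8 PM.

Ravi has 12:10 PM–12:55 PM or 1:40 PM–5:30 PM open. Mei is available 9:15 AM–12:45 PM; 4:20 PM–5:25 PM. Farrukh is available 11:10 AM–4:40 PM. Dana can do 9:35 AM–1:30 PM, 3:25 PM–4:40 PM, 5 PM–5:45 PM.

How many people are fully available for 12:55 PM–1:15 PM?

2

Farrukh and Dana can make the full 12:55-13:15 slot — that's 2.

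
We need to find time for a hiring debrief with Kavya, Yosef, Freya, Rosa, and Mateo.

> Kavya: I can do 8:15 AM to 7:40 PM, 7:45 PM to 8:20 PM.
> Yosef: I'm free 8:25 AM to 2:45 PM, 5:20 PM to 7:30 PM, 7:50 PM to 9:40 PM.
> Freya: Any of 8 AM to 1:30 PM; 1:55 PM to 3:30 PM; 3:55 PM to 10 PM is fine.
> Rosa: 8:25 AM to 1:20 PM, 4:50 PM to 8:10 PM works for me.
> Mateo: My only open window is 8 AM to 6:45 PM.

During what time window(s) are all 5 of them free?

08:25-13:20, 17:20-18:45

Kavya ∩ Yosef: 08:25-14:45, 17:20-19:30, 19:50-20:20.
Kavya ∩ Yosef ∩ Freya: 08:25-13:30, 13:55-14:45, 17:20-19:30, 19:50-20:20.
Kavya ∩ Yosef ∩ Freya ∩ Rosa: 08:25-13:20, 17:20-19:30, 19:50-20:10.
Kavya ∩ Yosef ∩ Freya ∩ Rosa ∩ Mateo: 08:25-13:20, 17:20-18:45.
So the common availability across everyone is 08:25-13:20, 17:20-18:45.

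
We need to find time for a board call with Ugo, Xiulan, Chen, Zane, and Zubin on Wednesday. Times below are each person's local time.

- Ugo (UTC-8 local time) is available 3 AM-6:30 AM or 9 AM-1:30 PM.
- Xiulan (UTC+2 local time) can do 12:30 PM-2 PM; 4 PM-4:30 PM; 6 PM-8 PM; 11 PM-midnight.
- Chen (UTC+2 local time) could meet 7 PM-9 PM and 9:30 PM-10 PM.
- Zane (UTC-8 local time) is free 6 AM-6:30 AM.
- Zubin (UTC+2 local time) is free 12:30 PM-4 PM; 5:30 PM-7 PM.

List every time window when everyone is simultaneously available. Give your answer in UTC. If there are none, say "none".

Ugo in UTC: 11:00-14:30, 17:00-21:30 (add 8h to convert from UTC-8).
Xiulan in UTC: 10:30-12:00, 14:00-14:30, 16:00-18:00, 21:00-22:00 (subtract 2h to convert from UTC+2).
Chen in UTC: 17:00-19:00, 19:30-20:00 (subtract 2h to convert from UTC+2).
Zane in UTC: 14:00-14:30 (add 8h to convert from UTC-8).
Zubin in UTC: 10:30-14:00, 15:30-17:00 (subtract 2h to convert from UTC+2).
Ugo ∩ Xiulan: 11:00-12:00, 14:00-14:30, 17:00-18:00, 21:00-21:30.
Ugo ∩ Xiulan ∩ Chen: 17:00-18:00.
Ugo ∩ Xiulan ∩ Chen ∩ Zane: ∅.
Ugo ∩ Xiulan ∩ Chen ∩ Zane ∩ Zubin: ∅.
There is no time when everyone is free.

none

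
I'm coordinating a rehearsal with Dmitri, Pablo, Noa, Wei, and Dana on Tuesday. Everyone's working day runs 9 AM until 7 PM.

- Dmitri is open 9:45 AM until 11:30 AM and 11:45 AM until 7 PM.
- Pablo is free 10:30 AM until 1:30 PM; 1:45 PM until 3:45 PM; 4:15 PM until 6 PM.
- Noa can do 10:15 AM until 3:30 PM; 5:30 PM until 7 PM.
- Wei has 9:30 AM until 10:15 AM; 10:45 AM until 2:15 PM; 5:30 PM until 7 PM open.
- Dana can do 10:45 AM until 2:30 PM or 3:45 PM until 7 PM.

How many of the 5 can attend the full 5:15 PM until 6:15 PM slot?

Dmitri and Dana can make the full 17:15-18:15 slot — that's 2.

2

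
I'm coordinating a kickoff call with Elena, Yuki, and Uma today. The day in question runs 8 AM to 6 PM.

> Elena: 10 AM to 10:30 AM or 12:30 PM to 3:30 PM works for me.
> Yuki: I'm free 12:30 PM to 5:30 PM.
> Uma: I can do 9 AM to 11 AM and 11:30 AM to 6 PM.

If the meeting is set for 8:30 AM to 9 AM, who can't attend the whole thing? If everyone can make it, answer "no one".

Elena, Uma, Yuki

Elena: not fully free for 08:30-09:00. Yuki: not fully free for 08:30-09:00. Uma: not fully free for 08:30-09:00.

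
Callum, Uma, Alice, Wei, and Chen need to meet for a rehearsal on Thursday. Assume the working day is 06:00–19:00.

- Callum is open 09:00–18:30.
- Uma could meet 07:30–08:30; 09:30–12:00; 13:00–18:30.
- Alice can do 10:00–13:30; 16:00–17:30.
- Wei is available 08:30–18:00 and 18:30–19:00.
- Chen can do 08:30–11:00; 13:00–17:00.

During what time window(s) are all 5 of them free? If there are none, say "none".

10:00-11:00, 13:00-13:30, 16:00-17:00

Callum ∩ Uma: 09:30-12:00, 13:00-18:30.
Callum ∩ Uma ∩ Alice: 10:00-12:00, 13:00-13:30, 16:00-17:30.
Callum ∩ Uma ∩ Alice ∩ Wei: 10:00-12:00, 13:00-13:30, 16:00-17:30.
Callum ∩ Uma ∩ Alice ∩ Wei ∩ Chen: 10:00-11:00, 13:00-13:30, 16:00-17:00.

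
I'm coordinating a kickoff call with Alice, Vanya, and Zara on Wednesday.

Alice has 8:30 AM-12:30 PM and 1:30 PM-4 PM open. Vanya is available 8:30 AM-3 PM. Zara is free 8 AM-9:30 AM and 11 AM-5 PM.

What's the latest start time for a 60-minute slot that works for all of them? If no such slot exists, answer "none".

14:00

Alice ∩ Vanya: 08:30-12:30, 13:30-15:00.
Alice ∩ Vanya ∩ Zara: 08:30-09:30, 11:00-12:30, 13:30-15:00.
So the common availability across everyone is 08:30-09:30, 11:00-12:30, 13:30-15:00.
The last common window of at least 60 minutes is 13:30-15:00; a 60-minute meeting can start as late as 14:00 and still end by 15:00.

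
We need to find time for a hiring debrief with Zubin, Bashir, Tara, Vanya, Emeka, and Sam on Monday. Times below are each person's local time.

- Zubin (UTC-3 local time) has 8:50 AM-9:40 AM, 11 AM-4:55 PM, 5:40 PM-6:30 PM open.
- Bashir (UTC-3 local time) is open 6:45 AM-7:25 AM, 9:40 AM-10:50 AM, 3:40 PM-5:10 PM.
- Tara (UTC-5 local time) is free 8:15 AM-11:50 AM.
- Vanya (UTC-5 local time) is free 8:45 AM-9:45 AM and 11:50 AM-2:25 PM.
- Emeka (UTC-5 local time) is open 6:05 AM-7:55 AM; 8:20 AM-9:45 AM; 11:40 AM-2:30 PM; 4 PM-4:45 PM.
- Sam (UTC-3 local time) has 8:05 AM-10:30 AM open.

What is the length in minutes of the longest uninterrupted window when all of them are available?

Zubin in UTC: 11:50-12:40, 14:00-19:55, 20:40-21:30 (add 3h to convert from UTC-3).
Bashir in UTC: 09:45-10:25, 12:40-13:50, 18:40-20:10 (add 3h to convert from UTC-3).
Tara in UTC: 13:15-16:50 (add 5h to convert from UTC-5).
Vanya in UTC: 13:45-14:45, 16:50-19:25 (add 5h to convert from UTC-5).
Emeka in UTC: 11:05-12:55, 13:20-14:45, 16:40-19:30, 21:00-21:45 (add 5h to convert from UTC-5).
Sam in UTC: 11:05-13:30 (add 3h to convert from UTC-3).
Zubin ∩ Bashir: 18:40-19:55.
Zubin ∩ Bashir ∩ Tara: ∅.
Zubin ∩ Bashir ∩ Tara ∩ Vanya: ∅.
Zubin ∩ Bashir ∩ Tara ∩ Vanya ∩ Emeka: ∅.
Zubin ∩ Bashir ∩ Tara ∩ Vanya ∩ Emeka ∩ Sam: ∅.
There is no time when everyone is free.
No common window exists, so the longest block is 0 minutes.

0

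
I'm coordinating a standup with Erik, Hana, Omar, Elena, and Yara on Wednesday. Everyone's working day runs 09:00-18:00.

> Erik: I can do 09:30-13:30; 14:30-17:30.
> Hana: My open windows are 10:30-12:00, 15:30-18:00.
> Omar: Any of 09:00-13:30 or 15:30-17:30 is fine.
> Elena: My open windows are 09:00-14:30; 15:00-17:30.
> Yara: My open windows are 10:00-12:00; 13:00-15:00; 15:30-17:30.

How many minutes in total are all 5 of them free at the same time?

Erik ∩ Hana: 10:30-12:00, 15:30-17:30.
Erik ∩ Hana ∩ Omar: 10:30-12:00, 15:30-17:30.
Erik ∩ Hana ∩ Omar ∩ Elena: 10:30-12:00, 15:30-17:30.
Erik ∩ Hana ∩ Omar ∩ Elena ∩ Yara: 10:30-12:00, 15:30-17:30.
So the common availability across everyone is 10:30-12:00, 15:30-17:30.
Summing the common windows: 90 + 120 = 210 minutes.

210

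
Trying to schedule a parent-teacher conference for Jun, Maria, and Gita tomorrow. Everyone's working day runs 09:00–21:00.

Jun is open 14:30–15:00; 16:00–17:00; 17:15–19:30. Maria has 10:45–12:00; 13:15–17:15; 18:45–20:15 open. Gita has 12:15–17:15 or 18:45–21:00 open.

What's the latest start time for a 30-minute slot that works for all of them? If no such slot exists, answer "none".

19:00

Jun ∩ Maria: 14:30-15:00, 16:00-17:00, 18:45-19:30.
Jun ∩ Maria ∩ Gita: 14:30-15:00, 16:00-17:00, 18:45-19:30.
Those are the intersection windows.
The last common window of at least 30 minutes is 18:45-19:30; a 30-minute meeting can start as late as 19:00 and still end by 19:30.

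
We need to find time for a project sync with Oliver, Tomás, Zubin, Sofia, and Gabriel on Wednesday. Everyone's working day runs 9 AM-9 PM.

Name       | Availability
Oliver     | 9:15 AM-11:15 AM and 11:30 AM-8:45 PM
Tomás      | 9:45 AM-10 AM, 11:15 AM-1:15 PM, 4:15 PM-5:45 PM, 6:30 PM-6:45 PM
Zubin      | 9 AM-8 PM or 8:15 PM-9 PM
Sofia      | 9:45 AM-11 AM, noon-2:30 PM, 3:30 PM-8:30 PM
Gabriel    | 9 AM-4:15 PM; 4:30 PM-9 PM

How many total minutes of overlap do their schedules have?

180

Oliver ∩ Tomás: 09:45-10:00, 11:30-13:15, 16:15-17:45, 18:30-18:45.
Oliver ∩ Tomás ∩ Zubin: 09:45-10:00, 11:30-13:15, 16:15-17:45, 18:30-18:45.
Oliver ∩ Tomás ∩ Zubin ∩ Sofia: 09:45-10:00, 12:00-13:15, 16:15-17:45, 18:30-18:45.
Oliver ∩ Tomás ∩ Zubin ∩ Sofia ∩ Gabriel: 09:45-10:00, 12:00-13:15, 16:30-17:45, 18:30-18:45.
So the common availability across everyone is 09:45-10:00, 12:00-13:15, 16:30-17:45, 18:30-18:45.
Summing the common windows: 15 + 75 + 75 + 15 = 180 minutes.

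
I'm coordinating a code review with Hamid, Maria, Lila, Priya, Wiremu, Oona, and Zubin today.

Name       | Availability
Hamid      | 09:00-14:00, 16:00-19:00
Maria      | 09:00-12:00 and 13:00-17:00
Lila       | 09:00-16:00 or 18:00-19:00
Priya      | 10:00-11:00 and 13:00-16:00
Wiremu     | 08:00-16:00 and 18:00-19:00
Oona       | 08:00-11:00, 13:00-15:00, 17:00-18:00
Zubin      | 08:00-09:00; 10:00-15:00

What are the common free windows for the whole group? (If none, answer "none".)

10:00-11:00, 13:00-14:00

Hamid ∩ Maria: 09:00-12:00, 13:00-14:00, 16:00-17:00.
Hamid ∩ Maria ∩ Lila: 09:00-12:00, 13:00-14:00.
Hamid ∩ Maria ∩ Lila ∩ Priya: 10:00-11:00, 13:00-14:00.
Hamid ∩ Maria ∩ Lila ∩ Priya ∩ Wiremu: 10:00-11:00, 13:00-14:00.
Hamid ∩ Maria ∩ Lila ∩ Priya ∩ Wiremu ∩ Oona: 10:00-11:00, 13:00-14:00.
Hamid ∩ Maria ∩ Lila ∩ Priya ∩ Wiremu ∩ Oona ∩ Zubin: 10:00-11:00, 13:00-14:00.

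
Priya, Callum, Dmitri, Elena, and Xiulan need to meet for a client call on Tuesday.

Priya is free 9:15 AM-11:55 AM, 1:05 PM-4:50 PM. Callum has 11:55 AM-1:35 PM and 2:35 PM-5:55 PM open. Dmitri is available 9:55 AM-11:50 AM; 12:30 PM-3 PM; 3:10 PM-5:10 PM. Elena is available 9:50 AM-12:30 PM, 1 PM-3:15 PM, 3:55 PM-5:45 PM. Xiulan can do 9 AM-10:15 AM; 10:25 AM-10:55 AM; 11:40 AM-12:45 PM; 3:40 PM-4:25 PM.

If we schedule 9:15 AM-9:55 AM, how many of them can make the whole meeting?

Priya and Xiulan can make the full 09:15-09:55 slot — that's 2.

2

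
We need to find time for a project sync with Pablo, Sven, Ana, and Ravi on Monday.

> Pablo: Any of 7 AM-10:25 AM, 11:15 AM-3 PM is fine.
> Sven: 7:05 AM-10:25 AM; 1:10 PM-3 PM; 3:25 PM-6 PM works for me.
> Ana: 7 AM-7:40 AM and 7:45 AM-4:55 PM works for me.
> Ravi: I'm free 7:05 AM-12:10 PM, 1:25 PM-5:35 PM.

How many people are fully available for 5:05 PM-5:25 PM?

Sven and Ravi can make the full 17:05-17:25 slot — that's 2.

2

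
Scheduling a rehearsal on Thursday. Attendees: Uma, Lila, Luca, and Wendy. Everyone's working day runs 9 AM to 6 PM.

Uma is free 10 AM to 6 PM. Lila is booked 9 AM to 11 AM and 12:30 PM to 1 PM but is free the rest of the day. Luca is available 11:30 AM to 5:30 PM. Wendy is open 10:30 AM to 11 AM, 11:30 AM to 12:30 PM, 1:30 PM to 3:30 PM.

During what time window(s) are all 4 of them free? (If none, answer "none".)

11:30-12:30, 13:30-15:30

Uma free: 10:00-18:00.
Lila free: 11:00-12:30, 13:00-18:00 (invert busy blocks within the working day).
Luca free: 11:30-17:30.
Wendy free: 10:30-11:00, 11:30-12:30, 13:30-15:30.
Uma ∩ Lila: 11:00-12:30, 13:00-18:00.
Uma ∩ Lila ∩ Luca: 11:30-12:30, 13:00-17:30.
Uma ∩ Lila ∩ Luca ∩ Wendy: 11:30-12:30, 13:30-15:30.
Those are the intersection windows.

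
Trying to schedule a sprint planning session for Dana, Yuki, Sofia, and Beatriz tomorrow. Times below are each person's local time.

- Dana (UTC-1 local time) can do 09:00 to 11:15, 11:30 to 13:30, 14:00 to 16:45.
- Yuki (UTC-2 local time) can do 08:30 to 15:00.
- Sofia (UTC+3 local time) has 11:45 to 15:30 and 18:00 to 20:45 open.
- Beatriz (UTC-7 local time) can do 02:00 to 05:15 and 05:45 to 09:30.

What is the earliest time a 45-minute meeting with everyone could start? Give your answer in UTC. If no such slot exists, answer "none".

10:30

Dana in UTC: 10:00-12:15, 12:30-14:30, 15:00-17:45 (add 1h to convert from UTC-1).
Yuki in UTC: 10:30-17:00 (add 2h to convert from UTC-2).
Sofia in UTC: 08:45-12:30, 15:00-17:45 (subtract 3h to convert from UTC+3).
Beatriz in UTC: 09:00-12:15, 12:45-16:30 (add 7h to convert from UTC-7).
Dana ∩ Yuki: 10:30-12:15, 12:30-14:30, 15:00-17:00.
Dana ∩ Yuki ∩ Sofia: 10:30-12:15, 15:00-17:00.
Dana ∩ Yuki ∩ Sofia ∩ Beatriz: 10:30-12:15, 15:00-16:30.
The first common window of at least 45 minutes is 10:30-12:15, so the earliest start is 10:30.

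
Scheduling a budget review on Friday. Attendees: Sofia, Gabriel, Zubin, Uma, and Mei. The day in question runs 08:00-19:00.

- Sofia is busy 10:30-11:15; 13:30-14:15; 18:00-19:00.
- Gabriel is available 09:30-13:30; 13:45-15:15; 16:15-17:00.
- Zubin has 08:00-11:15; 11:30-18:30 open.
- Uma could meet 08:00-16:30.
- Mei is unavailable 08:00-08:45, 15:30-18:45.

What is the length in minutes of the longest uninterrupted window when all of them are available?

Sofia free: 08:00-10:30, 11:15-13:30, 14:15-18:00 (invert busy blocks within the working day).
Gabriel free: 09:30-13:30, 13:45-15:15, 16:15-17:00.
Zubin free: 08:00-11:15, 11:30-18:30.
Uma free: 08:00-16:30.
Mei free: 08:45-15:30, 18:45-19:00 (invert busy blocks within the working day).
Sofia ∩ Gabriel: 09:30-10:30, 11:15-13:30, 14:15-15:15, 16:15-17:00.
Sofia ∩ Gabriel ∩ Zubin: 09:30-10:30, 11:30-13:30, 14:15-15:15, 16:15-17:00.
Sofia ∩ Gabriel ∩ Zubin ∩ Uma: 09:30-10:30, 11:30-13:30, 14:15-15:15, 16:15-16:30.
Sofia ∩ Gabriel ∩ Zubin ∩ Uma ∩ Mei: 09:30-10:30, 11:30-13:30, 14:15-15:15.
The longest is 11:30-13:30 at 120 minutes.

120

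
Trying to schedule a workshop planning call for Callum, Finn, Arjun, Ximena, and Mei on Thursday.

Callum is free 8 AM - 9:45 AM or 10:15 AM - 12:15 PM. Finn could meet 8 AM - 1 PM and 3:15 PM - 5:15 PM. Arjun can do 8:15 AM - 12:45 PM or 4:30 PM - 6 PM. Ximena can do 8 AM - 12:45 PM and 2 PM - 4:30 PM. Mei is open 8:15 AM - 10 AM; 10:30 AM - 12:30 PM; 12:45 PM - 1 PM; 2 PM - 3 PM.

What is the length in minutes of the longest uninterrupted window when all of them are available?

Callum ∩ Finn: 08:00-09:45, 10:15-12:15.
Callum ∩ Finn ∩ Arjun: 08:15-09:45, 10:15-12:15.
Callum ∩ Finn ∩ Arjun ∩ Ximena: 08:15-09:45, 10:15-12:15.
Callum ∩ Finn ∩ Arjun ∩ Ximena ∩ Mei: 08:15-09:45, 10:30-12:15.
The longest is 10:30-12:15 at 105 minutes.

105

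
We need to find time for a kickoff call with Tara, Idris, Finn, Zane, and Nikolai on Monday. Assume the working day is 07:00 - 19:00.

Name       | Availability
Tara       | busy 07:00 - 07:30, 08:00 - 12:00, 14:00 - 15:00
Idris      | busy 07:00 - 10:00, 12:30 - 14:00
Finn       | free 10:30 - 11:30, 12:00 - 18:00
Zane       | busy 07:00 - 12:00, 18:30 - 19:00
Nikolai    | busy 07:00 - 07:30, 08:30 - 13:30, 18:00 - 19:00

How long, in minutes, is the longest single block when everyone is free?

180

Tara free: 07:30-08:00, 12:00-14:00, 15:00-19:00 (invert busy blocks within the working day).
Idris free: 10:00-12:30, 14:00-19:00 (invert busy blocks within the working day).
Finn free: 10:30-11:30, 12:00-18:00.
Zane free: 12:00-18:30 (invert busy blocks within the working day).
Nikolai free: 07:30-08:30, 13:30-18:00 (invert busy blocks within the working day).
Tara ∩ Idris: 12:00-12:30, 15:00-19:00.
Tara ∩ Idris ∩ Finn: 12:00-12:30, 15:00-18:00.
Tara ∩ Idris ∩ Finn ∩ Zane: 12:00-12:30, 15:00-18:00.
Tara ∩ Idris ∩ Finn ∩ Zane ∩ Nikolai: 15:00-18:00.
The longest is 15:00-18:00 at 180 minutes.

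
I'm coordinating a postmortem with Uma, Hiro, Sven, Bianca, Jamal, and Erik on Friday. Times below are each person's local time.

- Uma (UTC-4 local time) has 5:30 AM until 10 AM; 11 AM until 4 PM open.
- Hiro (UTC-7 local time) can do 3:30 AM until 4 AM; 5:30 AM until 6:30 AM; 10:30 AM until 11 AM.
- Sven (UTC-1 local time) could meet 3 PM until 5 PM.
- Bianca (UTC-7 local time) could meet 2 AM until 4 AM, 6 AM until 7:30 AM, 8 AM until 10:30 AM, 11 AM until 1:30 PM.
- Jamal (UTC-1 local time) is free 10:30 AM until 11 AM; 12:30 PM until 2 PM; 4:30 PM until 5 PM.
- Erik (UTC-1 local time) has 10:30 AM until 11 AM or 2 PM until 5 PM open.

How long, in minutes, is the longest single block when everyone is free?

Uma in UTC: 09:30-14:00, 15:00-20:00 (add 4h to convert from UTC-4).
Hiro in UTC: 10:30-11:00, 12:30-13:30, 17:30-18:00 (add 7h to convert from UTC-7).
Sven in UTC: 16:00-18:00 (add 1h to convert from UTC-1).
Bianca in UTC: 09:00-11:00, 13:00-14:30, 15:00-17:30, 18:00-20:30 (add 7h to convert from UTC-7).
Jamal in UTC: 11:30-12:00, 13:30-15:00, 17:30-18:00 (add 1h to convert from UTC-1).
Erik in UTC: 11:30-12:00, 15:00-18:00 (add 1h to convert from UTC-1).
Uma ∩ Hiro: 10:30-11:00, 12:30-13:30, 17:30-18:00.
Uma ∩ Hiro ∩ Sven: 17:30-18:00.
Uma ∩ Hiro ∩ Sven ∩ Bianca: ∅.
Uma ∩ Hiro ∩ Sven ∩ Bianca ∩ Jamal: ∅.
Uma ∩ Hiro ∩ Sven ∩ Bianca ∩ Jamal ∩ Erik: ∅.
There is no time when everyone is free.
No common window exists, so the longest block is 0 minutes.

0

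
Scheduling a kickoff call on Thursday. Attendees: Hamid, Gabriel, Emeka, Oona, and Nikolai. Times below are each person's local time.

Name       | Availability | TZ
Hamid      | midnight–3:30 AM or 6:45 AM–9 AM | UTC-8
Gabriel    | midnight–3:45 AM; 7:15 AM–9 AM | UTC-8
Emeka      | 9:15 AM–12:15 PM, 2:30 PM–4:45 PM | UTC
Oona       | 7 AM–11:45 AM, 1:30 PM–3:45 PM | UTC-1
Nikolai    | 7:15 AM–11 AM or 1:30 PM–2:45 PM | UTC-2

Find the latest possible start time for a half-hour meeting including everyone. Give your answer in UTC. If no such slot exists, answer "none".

Hamid in UTC: 08:00-11:30, 14:45-17:00 (add 8h to convert from UTC-8).
Gabriel in UTC: 08:00-11:45, 15:15-17:00 (add 8h to convert from UTC-8).
Emeka in UTC: 09:15-12:15, 14:30-16:45.
Oona in UTC: 08:00-12:45, 14:30-16:45 (add 1h to convert from UTC-1).
Nikolai in UTC: 09:15-13:00, 15:30-16:45 (add 2h to convert from UTC-2).
Hamid ∩ Gabriel: 08:00-11:30, 15:15-17:00.
Hamid ∩ Gabriel ∩ Emeka: 09:15-11:30, 15:15-16:45.
Hamid ∩ Gabriel ∩ Emeka ∩ Oona: 09:15-11:30, 15:15-16:45.
Hamid ∩ Gabriel ∩ Emeka ∩ Oona ∩ Nikolai: 09:15-11:30, 15:30-16:45.
The last common window of at least 30 minutes is 15:30-16:45; a 30-minute meeting can start as late as 16:15 and still end by 16:45.

16:15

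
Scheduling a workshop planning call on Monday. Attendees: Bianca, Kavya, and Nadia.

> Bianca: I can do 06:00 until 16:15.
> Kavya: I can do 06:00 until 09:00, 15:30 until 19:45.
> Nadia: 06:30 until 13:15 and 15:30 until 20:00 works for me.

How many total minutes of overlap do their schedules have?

195

Bianca ∩ Kavya: 06:00-09:00, 15:30-16:15.
Bianca ∩ Kavya ∩ Nadia: 06:30-09:00, 15:30-16:15.
Summing the common windows: 150 + 45 = 195 minutes.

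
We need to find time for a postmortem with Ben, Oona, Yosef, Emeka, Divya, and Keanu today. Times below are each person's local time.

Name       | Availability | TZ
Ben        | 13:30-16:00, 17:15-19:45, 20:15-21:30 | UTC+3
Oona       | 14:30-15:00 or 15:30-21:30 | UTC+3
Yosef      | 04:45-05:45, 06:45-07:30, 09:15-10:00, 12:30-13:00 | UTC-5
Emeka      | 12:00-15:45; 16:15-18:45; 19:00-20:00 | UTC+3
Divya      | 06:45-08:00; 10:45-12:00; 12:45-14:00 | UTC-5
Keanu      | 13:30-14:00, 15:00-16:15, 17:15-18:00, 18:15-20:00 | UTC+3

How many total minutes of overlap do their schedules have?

Ben in UTC: 10:30-13:00, 14:15-16:45, 17:15-18:30 (subtract 3h to convert from UTC+3).
Oona in UTC: 11:30-12:00, 12:30-18:30 (subtract 3h to convert from UTC+3).
Yosef in UTC: 09:45-10:45, 11:45-12:30, 14:15-15:00, 17:30-18:00 (add 5h to convert from UTC-5).
Emeka in UTC: 09:00-12:45, 13:15-15:45, 16:00-17:00 (subtract 3h to convert from UTC+3).
Divya in UTC: 11:45-13:00, 15:45-17:00, 17:45-19:00 (add 5h to convert from UTC-5).
Keanu in UTC: 10:30-11:00, 12:00-13:15, 14:15-15:00, 15:15-17:00 (subtract 3h to convert from UTC+3).
Ben ∩ Oona: 11:30-12:00, 12:30-13:00, 14:15-16:45, 17:15-18:30.
Ben ∩ Oona ∩ Yosef: 11:45-12:00, 14:15-15:00, 17:30-18:00.
Ben ∩ Oona ∩ Yosef ∩ Emeka: 11:45-12:00, 14:15-15:00.
Ben ∩ Oona ∩ Yosef ∩ Emeka ∩ Divya: 11:45-12:00.
Ben ∩ Oona ∩ Yosef ∩ Emeka ∩ Divya ∩ Keanu: ∅.
There is no time when everyone is free.
There is no common window, so the total is 0 minutes.

0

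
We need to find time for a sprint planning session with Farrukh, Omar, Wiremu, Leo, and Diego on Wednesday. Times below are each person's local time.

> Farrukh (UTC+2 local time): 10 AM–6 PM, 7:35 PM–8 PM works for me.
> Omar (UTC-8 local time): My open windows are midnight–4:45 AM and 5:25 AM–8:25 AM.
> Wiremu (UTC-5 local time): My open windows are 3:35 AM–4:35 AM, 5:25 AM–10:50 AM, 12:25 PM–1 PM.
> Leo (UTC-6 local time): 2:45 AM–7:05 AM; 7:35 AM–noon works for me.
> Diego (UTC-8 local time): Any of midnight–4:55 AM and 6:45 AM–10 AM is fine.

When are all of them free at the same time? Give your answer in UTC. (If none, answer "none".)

08:45-09:35, 10:25-12:45, 14:45-15:50

Farrukh in UTC: 08:00-16:00, 17:35-18:00 (subtract 2h to convert from UTC+2).
Omar in UTC: 08:00-12:45, 13:25-16:25 (add 8h to convert from UTC-8).
Wiremu in UTC: 08:35-09:35, 10:25-15:50, 17:25-18:00 (add 5h to convert from UTC-5).
Leo in UTC: 08:45-13:05, 13:35-18:00 (add 6h to convert from UTC-6).
Diego in UTC: 08:00-12:55, 14:45-18:00 (add 8h to convert from UTC-8).
Farrukh ∩ Omar: 08:00-12:45, 13:25-16:00.
Farrukh ∩ Omar ∩ Wiremu: 08:35-09:35, 10:25-12:45, 13:25-15:50.
Farrukh ∩ Omar ∩ Wiremu ∩ Leo: 08:45-09:35, 10:25-12:45, 13:35-15:50.
Farrukh ∩ Omar ∩ Wiremu ∩ Leo ∩ Diego: 08:45-09:35, 10:25-12:45, 14:45-15:50.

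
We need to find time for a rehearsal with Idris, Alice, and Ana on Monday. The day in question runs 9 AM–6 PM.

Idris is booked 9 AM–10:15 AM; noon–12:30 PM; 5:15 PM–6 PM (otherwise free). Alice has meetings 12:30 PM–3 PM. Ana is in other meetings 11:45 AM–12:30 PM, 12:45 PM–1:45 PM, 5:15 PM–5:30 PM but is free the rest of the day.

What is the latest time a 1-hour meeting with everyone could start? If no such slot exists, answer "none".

16:15

Idris free: 10:15-12:00, 12:30-17:15 (invert busy blocks within the working day).
Alice free: 09:00-12:30, 15:00-18:00 (invert busy blocks within the working day).
Ana free: 09:00-11:45, 12:30-12:45, 13:45-17:15, 17:30-18:00 (invert busy blocks within the working day).
Idris ∩ Alice: 10:15-12:00, 15:00-17:15.
Idris ∩ Alice ∩ Ana: 10:15-11:45, 15:00-17:15.
Those are the intersection windows.
The last common window of at least 60 minutes is 15:00-17:15; a 60-minute meeting can start as late as 16:15 and still end by 17:15.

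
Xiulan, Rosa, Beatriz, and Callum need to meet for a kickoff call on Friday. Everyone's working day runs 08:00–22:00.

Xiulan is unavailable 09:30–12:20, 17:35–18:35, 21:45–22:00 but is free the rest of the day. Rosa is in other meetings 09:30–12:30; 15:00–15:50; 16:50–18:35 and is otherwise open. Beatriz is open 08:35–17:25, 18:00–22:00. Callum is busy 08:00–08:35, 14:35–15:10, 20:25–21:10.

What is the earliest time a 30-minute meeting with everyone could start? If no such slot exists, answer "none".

Xiulan free: 08:00-09:30, 12:20-17:35, 18:35-21:45 (invert busy blocks within the working day).
Rosa free: 08:00-09:30, 12:30-15:00, 15:50-16:50, 18:35-22:00 (invert busy blocks within the working day).
Beatriz free: 08:35-17:25, 18:00-22:00.
Callum free: 08:35-14:35, 15:10-20:25, 21:10-22:00 (invert busy blocks within the working day).
Xiulan ∩ Rosa: 08:00-09:30, 12:30-15:00, 15:50-16:50, 18:35-21:45.
Xiulan ∩ Rosa ∩ Beatriz: 08:35-09:30, 12:30-15:00, 15:50-16:50, 18:35-21:45.
Xiulan ∩ Rosa ∩ Beatriz ∩ Callum: 08:35-09:30, 12:30-14:35, 15:50-16:50, 18:35-20:25, 21:10-21:45.
The first common window of at least 30 minutes is 08:35-09:30, so the earliest start is 08:35.

08:35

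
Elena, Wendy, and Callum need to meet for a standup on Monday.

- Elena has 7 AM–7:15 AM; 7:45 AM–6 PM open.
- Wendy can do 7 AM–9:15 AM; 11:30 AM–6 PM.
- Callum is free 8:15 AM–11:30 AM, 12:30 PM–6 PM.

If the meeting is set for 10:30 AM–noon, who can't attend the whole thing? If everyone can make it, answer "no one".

Callum, Wendy

Elena: free for 10:30-12:00. Wendy: not fully free for 10:30-12:00. Callum: not fully free for 10:30-12:00.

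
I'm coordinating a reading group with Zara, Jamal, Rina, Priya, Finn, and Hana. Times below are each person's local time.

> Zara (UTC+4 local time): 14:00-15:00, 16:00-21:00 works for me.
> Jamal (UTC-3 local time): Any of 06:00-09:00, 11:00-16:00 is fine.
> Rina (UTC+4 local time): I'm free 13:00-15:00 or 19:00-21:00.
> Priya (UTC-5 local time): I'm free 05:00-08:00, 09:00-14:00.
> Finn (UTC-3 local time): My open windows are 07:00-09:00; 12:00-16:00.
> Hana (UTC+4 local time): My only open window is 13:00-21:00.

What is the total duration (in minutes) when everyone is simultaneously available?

Zara in UTC: 10:00-11:00, 12:00-17:00 (subtract 4h to convert from UTC+4).
Jamal in UTC: 09:00-12:00, 14:00-19:00 (add 3h to convert from UTC-3).
Rina in UTC: 09:00-11:00, 15:00-17:00 (subtract 4h to convert from UTC+4).
Priya in UTC: 10:00-13:00, 14:00-19:00 (add 5h to convert from UTC-5).
Finn in UTC: 10:00-12:00, 15:00-19:00 (add 3h to convert from UTC-3).
Hana in UTC: 09:00-17:00 (subtract 4h to convert from UTC+4).
Zara ∩ Jamal: 10:00-11:00, 14:00-17:00.
Zara ∩ Jamal ∩ Rina: 10:00-11:00, 15:00-17:00.
Zara ∩ Jamal ∩ Rina ∩ Priya: 10:00-11:00, 15:00-17:00.
Zara ∩ Jamal ∩ Rina ∩ Priya ∩ Finn: 10:00-11:00, 15:00-17:00.
Zara ∩ Jamal ∩ Rina ∩ Priya ∩ Finn ∩ Hana: 10:00-11:00, 15:00-17:00.
Summing the common windows: 60 + 120 = 180 minutes.

180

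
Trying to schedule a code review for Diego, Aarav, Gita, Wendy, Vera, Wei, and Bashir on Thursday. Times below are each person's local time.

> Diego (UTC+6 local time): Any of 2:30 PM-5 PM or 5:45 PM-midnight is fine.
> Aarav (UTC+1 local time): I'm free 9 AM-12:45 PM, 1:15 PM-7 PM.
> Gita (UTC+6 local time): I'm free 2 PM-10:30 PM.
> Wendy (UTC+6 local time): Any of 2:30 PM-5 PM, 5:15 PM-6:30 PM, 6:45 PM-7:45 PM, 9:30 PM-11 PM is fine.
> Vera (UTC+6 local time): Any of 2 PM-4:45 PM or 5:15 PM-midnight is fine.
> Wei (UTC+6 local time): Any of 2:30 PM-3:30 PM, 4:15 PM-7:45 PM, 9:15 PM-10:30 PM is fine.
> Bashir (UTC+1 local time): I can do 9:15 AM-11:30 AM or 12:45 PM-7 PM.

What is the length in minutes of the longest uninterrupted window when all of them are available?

60

Diego in UTC: 08:30-11:00, 11:45-18:00 (subtract 6h to convert from UTC+6).
Aarav in UTC: 08:00-11:45, 12:15-18:00 (subtract 1h to convert from UTC+1).
Gita in UTC: 08:00-16:30 (subtract 6h to convert from UTC+6).
Wendy in UTC: 08:30-11:00, 11:15-12:30, 12:45-13:45, 15:30-17:00 (subtract 6h to convert from UTC+6).
Vera in UTC: 08:00-10:45, 11:15-18:00 (subtract 6h to convert from UTC+6).
Wei in UTC: 08:30-09:30, 10:15-13:45, 15:15-16:30 (subtract 6h to convert from UTC+6).
Bashir in UTC: 08:15-10:30, 11:45-18:00 (subtract 1h to convert from UTC+1).
Diego ∩ Aarav: 08:30-11:00, 12:15-18:00.
Diego ∩ Aarav ∩ Gita: 08:30-11:00, 12:15-16:30.
Diego ∩ Aarav ∩ Gita ∩ Wendy: 08:30-11:00, 12:15-12:30, 12:45-13:45, 15:30-16:30.
Diego ∩ Aarav ∩ Gita ∩ Wendy ∩ Vera: 08:30-10:45, 12:15-12:30, 12:45-13:45, 15:30-16:30.
Diego ∩ Aarav ∩ Gita ∩ Wendy ∩ Vera ∩ Wei: 08:30-09:30, 10:15-10:45, 12:15-12:30, 12:45-13:45, 15:30-16:30.
Diego ∩ Aarav ∩ Gita ∩ Wendy ∩ Vera ∩ Wei ∩ Bashir: 08:30-09:30, 10:15-10:30, 12:15-12:30, 12:45-13:45, 15:30-16:30.
So the common availability across everyone is 08:30-09:30, 10:15-10:30, 12:15-12:30, 12:45-13:45, 15:30-16:30.
The longest is 08:30-09:30 at 60 minutes.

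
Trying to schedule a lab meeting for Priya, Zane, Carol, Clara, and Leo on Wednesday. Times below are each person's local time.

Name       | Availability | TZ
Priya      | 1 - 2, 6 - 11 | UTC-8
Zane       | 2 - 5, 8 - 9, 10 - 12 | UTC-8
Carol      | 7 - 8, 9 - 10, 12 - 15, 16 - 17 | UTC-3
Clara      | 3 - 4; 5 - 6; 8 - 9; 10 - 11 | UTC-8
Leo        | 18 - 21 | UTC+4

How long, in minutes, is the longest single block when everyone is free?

Priya in UTC: 09:00-10:00, 14:00-19:00 (add 8h to convert from UTC-8).
Zane in UTC: 10:00-13:00, 16:00-17:00, 18:00-20:00 (add 8h to convert from UTC-8).
Carol in UTC: 10:00-11:00, 12:00-13:00, 15:00-18:00, 19:00-20:00 (add 3h to convert from UTC-3).
Clara in UTC: 11:00-12:00, 13:00-14:00, 16:00-17:00, 18:00-19:00 (add 8h to convert from UTC-8).
Leo in UTC: 14:00-17:00 (subtract 4h to convert from UTC+4).
Priya ∩ Zane: 16:00-17:00, 18:00-19:00.
Priya ∩ Zane ∩ Carol: 16:00-17:00.
Priya ∩ Zane ∩ Carol ∩ Clara: 16:00-17:00.
Priya ∩ Zane ∩ Carol ∩ Clara ∩ Leo: 16:00-17:00.
The longest is 16:00-17:00 at 60 minutes.

60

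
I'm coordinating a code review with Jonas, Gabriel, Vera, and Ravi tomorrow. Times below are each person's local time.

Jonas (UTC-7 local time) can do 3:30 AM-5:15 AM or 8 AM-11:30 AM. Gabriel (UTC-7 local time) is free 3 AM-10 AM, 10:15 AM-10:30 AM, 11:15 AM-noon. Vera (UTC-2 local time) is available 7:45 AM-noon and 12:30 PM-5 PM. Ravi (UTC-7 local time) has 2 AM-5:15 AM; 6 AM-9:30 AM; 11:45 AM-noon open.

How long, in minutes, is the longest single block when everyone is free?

Jonas in UTC: 10:30-12:15, 15:00-18:30 (add 7h to convert from UTC-7).
Gabriel in UTC: 10:00-17:00, 17:15-17:30, 18:15-19:00 (add 7h to convert from UTC-7).
Vera in UTC: 09:45-14:00, 14:30-19:00 (add 2h to convert from UTC-2).
Ravi in UTC: 09:00-12:15, 13:00-16:30, 18:45-19:00 (add 7h to convert from UTC-7).
Jonas ∩ Gabriel: 10:30-12:15, 15:00-17:00, 17:15-17:30, 18:15-18:30.
Jonas ∩ Gabriel ∩ Vera: 10:30-12:15, 15:00-17:00, 17:15-17:30, 18:15-18:30.
Jonas ∩ Gabriel ∩ Vera ∩ Ravi: 10:30-12:15, 15:00-16:30.
The longest is 10:30-12:15 at 105 minutes.

105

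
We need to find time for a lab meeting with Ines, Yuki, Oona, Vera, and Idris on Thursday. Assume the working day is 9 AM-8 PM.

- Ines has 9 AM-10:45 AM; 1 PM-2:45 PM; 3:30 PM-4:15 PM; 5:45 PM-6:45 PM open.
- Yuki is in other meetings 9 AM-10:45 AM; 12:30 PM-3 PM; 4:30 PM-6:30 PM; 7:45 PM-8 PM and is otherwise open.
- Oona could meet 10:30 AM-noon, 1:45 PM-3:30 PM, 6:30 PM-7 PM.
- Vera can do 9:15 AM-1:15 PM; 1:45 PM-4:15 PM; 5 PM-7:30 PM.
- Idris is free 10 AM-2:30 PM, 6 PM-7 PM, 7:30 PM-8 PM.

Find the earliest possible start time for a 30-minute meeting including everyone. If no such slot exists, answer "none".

none

Ines free: 09:00-10:45, 13:00-14:45, 15:30-16:15, 17:45-18:45.
Yuki free: 10:45-12:30, 15:00-16:30, 18:30-19:45 (invert busy blocks within the working day).
Oona free: 10:30-12:00, 13:45-15:30, 18:30-19:00.
Vera free: 09:15-13:15, 13:45-16:15, 17:00-19:30.
Idris free: 10:00-14:30, 18:00-19:00, 19:30-20:00.
Ines ∩ Yuki: 15:30-16:15, 18:30-18:45.
Ines ∩ Yuki ∩ Oona: 18:30-18:45.
Ines ∩ Yuki ∩ Oona ∩ Vera: 18:30-18:45.
Ines ∩ Yuki ∩ Oona ∩ Vera ∩ Idris: 18:30-18:45.
No common window is at least 30 minutes long.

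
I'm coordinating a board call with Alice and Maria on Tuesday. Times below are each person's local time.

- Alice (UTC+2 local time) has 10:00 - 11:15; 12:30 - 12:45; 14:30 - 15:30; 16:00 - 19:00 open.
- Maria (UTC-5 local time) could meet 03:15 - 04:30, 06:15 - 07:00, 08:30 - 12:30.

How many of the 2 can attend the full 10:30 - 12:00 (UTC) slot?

0

Alice in UTC: 08:00-09:15, 10:30-10:45, 12:30-13:30, 14:00-17:00 (subtract 2h to convert from UTC+2).
Maria in UTC: 08:15-09:30, 11:15-12:00, 13:30-17:30 (add 5h to convert from UTC-5).
nobody can make the full 10:30-12:00 slot — that's 0.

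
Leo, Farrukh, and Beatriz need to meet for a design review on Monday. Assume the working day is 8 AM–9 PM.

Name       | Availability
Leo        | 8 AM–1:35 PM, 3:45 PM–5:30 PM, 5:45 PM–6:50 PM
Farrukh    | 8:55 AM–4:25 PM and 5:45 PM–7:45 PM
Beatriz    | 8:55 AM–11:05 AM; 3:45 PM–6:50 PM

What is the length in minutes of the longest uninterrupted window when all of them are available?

130

Leo ∩ Farrukh: 08:55-13:35, 15:45-16:25, 17:45-18:50.
Leo ∩ Farrukh ∩ Beatriz: 08:55-11:05, 15:45-16:25, 17:45-18:50.
The longest is 08:55-11:05 at 130 minutes.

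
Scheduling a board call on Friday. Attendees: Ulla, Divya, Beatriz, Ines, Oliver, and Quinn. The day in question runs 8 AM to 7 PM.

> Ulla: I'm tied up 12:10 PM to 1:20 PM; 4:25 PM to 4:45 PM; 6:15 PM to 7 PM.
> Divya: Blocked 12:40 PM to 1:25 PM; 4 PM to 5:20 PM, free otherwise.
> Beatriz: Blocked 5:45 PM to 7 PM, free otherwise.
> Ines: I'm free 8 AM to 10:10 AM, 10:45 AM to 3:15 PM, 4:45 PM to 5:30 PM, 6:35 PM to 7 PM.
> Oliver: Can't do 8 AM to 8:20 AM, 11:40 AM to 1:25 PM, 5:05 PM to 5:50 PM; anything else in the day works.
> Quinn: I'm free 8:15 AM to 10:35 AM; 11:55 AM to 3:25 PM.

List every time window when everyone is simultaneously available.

08:20-10:10, 13:25-15:15

Ulla free: 08:00-12:10, 13:20-16:25, 16:45-18:15 (invert busy blocks within the working day).
Divya free: 08:00-12:40, 13:25-16:00, 17:20-19:00 (invert busy blocks within the working day).
Beatriz free: 08:00-17:45 (invert busy blocks within the working day).
Ines free: 08:00-10:10, 10:45-15:15, 16:45-17:30, 18:35-19:00.
Oliver free: 08:20-11:40, 13:25-17:05, 17:50-19:00 (invert busy blocks within the working day).
Quinn free: 08:15-10:35, 11:55-15:25.
Ulla ∩ Divya: 08:00-12:10, 13:25-16:00, 17:20-18:15.
Ulla ∩ Divya ∩ Beatriz: 08:00-12:10, 13:25-16:00, 17:20-17:45.
Ulla ∩ Divya ∩ Beatriz ∩ Ines: 08:00-10:10, 10:45-12:10, 13:25-15:15, 17:20-17:30.
Ulla ∩ Divya ∩ Beatriz ∩ Ines ∩ Oliver: 08:20-10:10, 10:45-11:40, 13:25-15:15.
Ulla ∩ Divya ∩ Beatriz ∩ Ines ∩ Oliver ∩ Quinn: 08:20-10:10, 13:25-15:15.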